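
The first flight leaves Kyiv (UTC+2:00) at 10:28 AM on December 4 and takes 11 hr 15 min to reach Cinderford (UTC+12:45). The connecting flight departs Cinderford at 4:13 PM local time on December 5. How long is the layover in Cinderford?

Convert departure to UTC: 10:28 AM − 2:00 = 8:28 AM UTC on Dec 4.
Add 11 hours 15 minutes flight time → 7:43 PM UTC.
Cinderford is UTC+12:45, so local arrival = 7:43 PM + 12:45 = 8:28 AM on Dec 5.
Layover = 4:13 PM − 8:28 AM = 7 hours 45 minutes.

7 hours 45 minutes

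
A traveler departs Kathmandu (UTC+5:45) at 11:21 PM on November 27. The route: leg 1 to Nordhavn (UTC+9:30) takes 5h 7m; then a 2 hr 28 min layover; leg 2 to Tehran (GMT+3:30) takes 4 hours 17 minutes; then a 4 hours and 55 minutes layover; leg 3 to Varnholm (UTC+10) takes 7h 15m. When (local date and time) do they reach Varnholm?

Convert departure to UTC: 11:21 PM − 5:45 = 5:36 PM UTC on Nov 27.
Add 5 hours and 7 minutes leg 1 → 10:43 PM UTC.
Add 2 hours 28 minutes layover in Nordhavn → 1:11 AM UTC (Nov 28).
Add 4 hours 17 minutes leg 2 → 5:28 AM UTC.
Add 4 hours and 55 minutes layover in Tehran → 10:23 AM UTC.
Add 7 hours and 15 minutes leg 3 → 5:38 PM UTC.
Varnholm is UTC+10:00, so local arrival = 5:38 PM + 10:00 = 3:38 AM on Nov 29.

3:38 AM on Nov 29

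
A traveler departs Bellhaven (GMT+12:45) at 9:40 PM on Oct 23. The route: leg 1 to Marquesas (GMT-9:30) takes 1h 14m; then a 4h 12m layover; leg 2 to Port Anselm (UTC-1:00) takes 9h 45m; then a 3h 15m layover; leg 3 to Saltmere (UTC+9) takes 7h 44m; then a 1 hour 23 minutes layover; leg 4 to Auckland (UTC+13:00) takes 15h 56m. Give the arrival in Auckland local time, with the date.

5:24 PM on October 25

Convert departure to UTC: 9:40 PM − 12:45 = 8:55 AM UTC on Oct 23.
Add 1 hour and 14 minutes leg 1 → 10:09 AM UTC.
Add 4 hours and 12 minutes layover in Marquesas → 2:21 PM UTC.
Add 9 hours 45 minutes leg 2 → 12:06 AM UTC (Oct 24).
Add 3 hours 15 minutes layover in Port Anselm → 3:21 AM UTC.
Add 7 hours 44 minutes leg 3 → 11:05 AM UTC.
Add 1 hour and 23 minutes layover in Saltmere → 12:28 PM UTC.
Add 15 hours 56 minutes leg 4 → 4:24 AM UTC (Oct 25).
Auckland is UTC+13:00, so local arrival = 4:24 AM + 13:00 = 5:24 PM on Oct 25.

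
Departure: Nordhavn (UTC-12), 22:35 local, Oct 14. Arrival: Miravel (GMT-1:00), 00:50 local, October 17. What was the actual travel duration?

39 hours 15 minutes

Departure in UTC: 22:35 + 12:00 = 10:35 on Oct 15.
Arrival in UTC: 00:50 + 1:00 = 01:50 on Oct 17.
Elapsed = 01:50 − 10:35 (+2 days) = 39 hours 15 minutes.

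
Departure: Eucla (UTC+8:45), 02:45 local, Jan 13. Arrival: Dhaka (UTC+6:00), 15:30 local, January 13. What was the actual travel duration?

Departure in UTC: 02:45 − 8:45 = 18:00 on Jan 12.
Arrival in UTC: 15:30 − 6:00 = 09:30 on Jan 13.
Elapsed = 09:30 − 18:00 (+1 day) = 15 hours 30 minutes.

15 hours 30 minutes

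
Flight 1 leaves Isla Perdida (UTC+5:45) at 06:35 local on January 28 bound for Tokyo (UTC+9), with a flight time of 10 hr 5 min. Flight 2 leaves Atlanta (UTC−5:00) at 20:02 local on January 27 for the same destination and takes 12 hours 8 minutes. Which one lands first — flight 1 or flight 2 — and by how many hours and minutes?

the first, by 2 hours 15 minutes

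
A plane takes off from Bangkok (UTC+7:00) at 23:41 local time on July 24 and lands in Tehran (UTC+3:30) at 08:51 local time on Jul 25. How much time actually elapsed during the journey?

12 hours 40 minutes

Departure in UTC: 23:41 − 7:00 = 16:41 on Jul 24.
Arrival in UTC: 08:51 − 3:30 = 05:21 on Jul 25.
Elapsed = 05:21 − 16:41 (+1 day) = 12 hours 40 minutes.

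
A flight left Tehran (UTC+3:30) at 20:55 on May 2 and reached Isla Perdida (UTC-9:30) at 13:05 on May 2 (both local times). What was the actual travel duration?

5 hours 10 minutes

Isla Perdida is 13:00 behind Tehran.
Clock-face elapsed time (ignoring zones) is −7 hours 50 minutes.
Actual elapsed = −7 hours 50 minutes + 13:00 = 5 hours 10 minutes.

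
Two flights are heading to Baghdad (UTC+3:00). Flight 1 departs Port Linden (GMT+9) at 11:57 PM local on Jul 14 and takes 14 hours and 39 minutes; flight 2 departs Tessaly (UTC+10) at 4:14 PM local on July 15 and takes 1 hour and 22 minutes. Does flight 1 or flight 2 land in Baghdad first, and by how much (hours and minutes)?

Flight 1 in UTC: 11:57 PM − 9:00 = 2:57 PM on Jul 14.
+14 hours 39 minutes → arrive 5:36 AM UTC on Jul 15.
Flight 2 in UTC: 4:14 PM − 10:00 = 6:14 AM on Jul 15.
+1 hour and 22 minutes → arrive 7:36 AM UTC on Jul 15.
Flight 1 lands earlier by 2 hours.

the first, by 2 hours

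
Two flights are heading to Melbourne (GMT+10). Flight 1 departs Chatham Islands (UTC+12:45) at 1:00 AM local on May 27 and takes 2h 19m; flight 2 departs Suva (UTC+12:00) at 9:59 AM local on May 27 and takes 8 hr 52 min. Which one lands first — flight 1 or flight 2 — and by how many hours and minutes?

the first, by 16 hours 17 minutes

Flight 1 in UTC: 1:00 AM − 12:45 = 12:15 PM on May 26.
+2 hours 19 minutes → arrive 2:34 PM UTC on May 26.
Flight 2 in UTC: 9:59 AM − 12:00 = 9:59 PM on May 26.
+8 hours and 52 minutes → arrive 6:51 AM UTC on May 27.
Flight 1 lands earlier by 16 hours 17 minutes.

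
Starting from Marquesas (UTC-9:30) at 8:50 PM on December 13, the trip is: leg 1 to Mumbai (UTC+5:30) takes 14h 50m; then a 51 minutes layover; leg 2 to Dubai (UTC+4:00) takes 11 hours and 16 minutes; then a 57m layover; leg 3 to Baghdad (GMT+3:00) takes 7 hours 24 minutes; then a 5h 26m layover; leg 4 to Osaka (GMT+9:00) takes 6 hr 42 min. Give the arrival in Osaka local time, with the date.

Convert departure to UTC: 8:50 PM + 9:30 = 6:20 AM UTC on Dec 14.
Add 14 hours and 50 minutes leg 1 → 9:10 PM UTC.
Add 51 minutes layover in Mumbai → 10:01 PM UTC.
Add 11 hours and 16 minutes leg 2 → 9:17 AM UTC (Dec 15).
Add 57 minutes layover in Dubai → 10:14 AM UTC.
Add 7 hours 24 minutes leg 3 → 5:38 PM UTC.
Add 5 hours and 26 minutes layover in Baghdad → 11:04 PM UTC.
Add 6 hours 42 minutes leg 4 → 5:46 AM UTC (Dec 16).
Osaka is UTC+9:00, so local arrival = 5:46 AM + 9:00 = 2:46 PM on Dec 16.

2:46 PM on December 16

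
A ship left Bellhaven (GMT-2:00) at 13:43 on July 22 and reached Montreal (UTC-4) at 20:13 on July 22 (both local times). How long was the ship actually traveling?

Montreal is 2:00 behind Bellhaven.
Clock-face elapsed time (ignoring zones) is 6 hours 30 minutes.
Actual elapsed = 6 hours 30 minutes + 2:00 = 8 hours 30 minutes.

8 hours 30 minutes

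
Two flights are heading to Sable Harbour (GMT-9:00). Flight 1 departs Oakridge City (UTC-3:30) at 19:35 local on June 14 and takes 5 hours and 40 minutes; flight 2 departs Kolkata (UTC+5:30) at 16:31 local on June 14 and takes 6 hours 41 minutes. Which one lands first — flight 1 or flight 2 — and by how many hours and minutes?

Flight 1 in UTC: 19:35 + 3:30 = 23:05 on Jun 14.
+5 hours 40 minutes → arrive 04:45 UTC on Jun 15.
Flight 2 in UTC: 16:31 − 5:30 = 11:01 on Jun 14.
+6 hours 41 minutes → arrive 17:42 UTC on Jun 14.
Flight 2 lands earlier by 11 hours 3 minutes.

the second, by 11 hours 3 minutes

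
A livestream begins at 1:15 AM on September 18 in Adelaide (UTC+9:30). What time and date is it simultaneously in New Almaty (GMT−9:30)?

New Almaty is 19:00 behind Adelaide.
Shift by the zone difference: 1:15 AM − 19:00 = 6:15 AM on Sep 17 in New Almaty.

6:15 AM on Sep 17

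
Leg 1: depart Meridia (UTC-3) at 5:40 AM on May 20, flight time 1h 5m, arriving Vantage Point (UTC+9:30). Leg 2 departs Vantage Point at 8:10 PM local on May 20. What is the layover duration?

Convert departure to UTC: 5:40 AM + 3:00 = 8:40 AM UTC on May 20.
Add 1 hour 5 minutes flight time → 9:45 AM UTC.
Vantage Point is UTC+9:30, so local arrival = 9:45 AM + 9:30 = 7:15 PM on May 20.
Layover = 8:10 PM − 7:15 PM = 55 minutes.

55 minutes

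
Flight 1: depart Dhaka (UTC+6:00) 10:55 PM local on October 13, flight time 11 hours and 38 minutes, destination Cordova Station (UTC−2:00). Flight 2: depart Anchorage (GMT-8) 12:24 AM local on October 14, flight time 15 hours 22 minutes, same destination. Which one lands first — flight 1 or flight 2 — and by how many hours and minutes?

the first, by 19 hours 13 minutes

Flight 1 in UTC: 10:55 PM − 6:00 = 4:55 PM on Oct 13.
+11 hours 38 minutes → arrive 4:33 AM UTC on Oct 14.
Flight 2 in UTC: 12:24 AM + 8:00 = 8:24 AM on Oct 14.
+15 hours and 22 minutes → arrive 11:46 PM UTC on Oct 14.
Flight 1 lands earlier by 19 hours 13 minutes.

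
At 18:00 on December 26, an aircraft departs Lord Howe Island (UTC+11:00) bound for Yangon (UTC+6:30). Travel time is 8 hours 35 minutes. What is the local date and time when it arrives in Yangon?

22:05 on Dec 26

Convert departure to UTC: 18:00 − 11:00 = 07:00 UTC on Dec 26.
Add 8 hours and 35 minutes travel time → 15:35 UTC.
Yangon is UTC+6:30, so local arrival = 15:35 + 6:30 = 22:05 on Dec 26.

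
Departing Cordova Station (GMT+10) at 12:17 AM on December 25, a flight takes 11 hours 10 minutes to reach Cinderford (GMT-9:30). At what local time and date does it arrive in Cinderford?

Convert departure to UTC: 12:17 AM − 10:00 = 2:17 PM UTC on Dec 24.
Add 11 hours and 10 minutes travel time → 1:27 AM UTC (Dec 25).
Cinderford is UTC−9:30, so local arrival = 1:27 AM − 9:30 = 3:57 PM on Dec 24.

3:57 PM on December 24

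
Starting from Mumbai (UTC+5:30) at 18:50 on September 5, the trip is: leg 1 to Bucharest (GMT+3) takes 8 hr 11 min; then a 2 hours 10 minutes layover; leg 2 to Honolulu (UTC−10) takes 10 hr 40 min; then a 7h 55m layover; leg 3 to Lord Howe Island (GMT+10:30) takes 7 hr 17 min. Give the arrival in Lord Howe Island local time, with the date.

12:03 on September 7

Convert departure to UTC: 18:50 − 5:30 = 13:20 UTC on Sep 5.
Add 8 hours and 11 minutes leg 1 → 21:31 UTC.
Add 2 hours and 10 minutes layover in Bucharest → 23:41 UTC.
Add 10 hours 40 minutes leg 2 → 10:21 UTC (Sep 6).
Add 7 hours and 55 minutes layover in Honolulu → 18:16 UTC.
Add 7 hours 17 minutes leg 3 → 01:33 UTC (Sep 7).
Lord Howe Island is UTC+10:30, so local arrival = 01:33 + 10:30 = 12:03 on Sep 7.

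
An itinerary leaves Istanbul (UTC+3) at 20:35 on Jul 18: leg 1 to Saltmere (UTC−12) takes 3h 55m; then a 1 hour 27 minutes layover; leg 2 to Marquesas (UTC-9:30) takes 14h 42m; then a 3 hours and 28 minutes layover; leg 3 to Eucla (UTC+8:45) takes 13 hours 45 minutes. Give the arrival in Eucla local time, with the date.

15:37 on Jul 20

Convert departure to UTC: 20:35 − 3:00 = 17:35 UTC on Jul 18.
Add 3 hours and 55 minutes leg 1 → 21:30 UTC.
Add 1 hour and 27 minutes layover in Saltmere → 22:57 UTC.
Add 14 hours 42 minutes leg 2 → 13:39 UTC (Jul 19).
Add 3 hours and 28 minutes layover in Marquesas → 17:07 UTC.
Add 13 hours 45 minutes leg 3 → 06:52 UTC (Jul 20).
Eucla is UTC+8:45, so local arrival = 06:52 + 8:45 = 15:37 on Jul 20.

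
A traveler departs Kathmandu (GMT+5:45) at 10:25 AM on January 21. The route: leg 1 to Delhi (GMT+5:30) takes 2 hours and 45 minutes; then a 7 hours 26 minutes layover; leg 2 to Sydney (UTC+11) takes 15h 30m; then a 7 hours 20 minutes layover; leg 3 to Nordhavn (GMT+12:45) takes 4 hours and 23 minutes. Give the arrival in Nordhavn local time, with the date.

Convert departure to UTC: 10:25 AM − 5:45 = 4:40 AM UTC on Jan 21.
Add 2 hours 45 minutes leg 1 → 7:25 AM UTC.
Add 7 hours and 26 minutes layover in Delhi → 2:51 PM UTC.
Add 15 hours and 30 minutes leg 2 → 6:21 AM UTC (Jan 22).
Add 7 hours and 20 minutes layover in Sydney → 1:41 PM UTC.
Add 4 hours 23 minutes leg 3 → 6:04 PM UTC.
Nordhavn is UTC+12:45, so local arrival = 6:04 PM + 12:45 = 6:49 AM on Jan 23.

6:49 AM on January 23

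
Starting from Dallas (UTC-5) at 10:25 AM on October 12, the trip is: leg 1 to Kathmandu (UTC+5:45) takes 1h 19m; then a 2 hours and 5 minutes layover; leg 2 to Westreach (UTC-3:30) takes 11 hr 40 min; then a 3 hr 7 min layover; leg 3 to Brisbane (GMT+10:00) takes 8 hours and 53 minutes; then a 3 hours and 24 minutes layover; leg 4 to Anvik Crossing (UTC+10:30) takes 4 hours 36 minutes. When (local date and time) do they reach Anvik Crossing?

Convert departure to UTC: 10:25 AM + 5:00 = 3:25 PM UTC on Oct 12.
Add 1 hour 19 minutes leg 1 → 4:44 PM UTC.
Add 2 hours 5 minutes layover in Kathmandu → 6:49 PM UTC.
Add 11 hours and 40 minutes leg 2 → 6:29 AM UTC (Oct 13).
Add 3 hours and 7 minutes layover in Westreach → 9:36 AM UTC.
Add 8 hours and 53 minutes leg 3 → 6:29 PM UTC.
Add 3 hours and 24 minutes layover in Brisbane → 9:53 PM UTC.
Add 4 hours 36 minutes leg 4 → 2:29 AM UTC (Oct 14).
Anvik Crossing is UTC+10:30, so local arrival = 2:29 AM + 10:30 = 12:59 PM on Oct 14.

12:59 PM on Oct 14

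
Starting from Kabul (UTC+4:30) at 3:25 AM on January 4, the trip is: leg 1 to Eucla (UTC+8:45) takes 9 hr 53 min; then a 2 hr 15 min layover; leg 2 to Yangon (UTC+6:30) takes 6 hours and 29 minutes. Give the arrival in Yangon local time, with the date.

Convert departure to UTC: 3:25 AM − 4:30 = 10:55 PM UTC on Jan 3.
Add 9 hours 53 minutes leg 1 → 8:48 AM UTC (Jan 4).
Add 2 hours 15 minutes layover in Eucla → 11:03 AM UTC.
Add 6 hours and 29 minutes leg 2 → 5:32 PM UTC.
Yangon is UTC+6:30, so local arrival = 5:32 PM + 6:30 = 12:02 AM on Jan 5.

12:02 AM on January 5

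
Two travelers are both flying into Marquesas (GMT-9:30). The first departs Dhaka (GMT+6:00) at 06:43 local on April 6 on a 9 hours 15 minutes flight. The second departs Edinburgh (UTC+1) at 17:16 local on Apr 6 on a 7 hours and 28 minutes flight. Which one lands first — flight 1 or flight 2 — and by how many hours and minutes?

the first, by 13 hours 46 minutes

Flight 1 in UTC: 06:43 − 6:00 = 00:43 on Apr 6.
+9 hours 15 minutes → arrive 09:58 UTC on Apr 6.
Flight 2 in UTC: 17:16 − 1:00 = 16:16 on Apr 6.
+7 hours 28 minutes → arrive 23:44 UTC on Apr 6.
Flight 1 lands earlier by 13 hours 46 minutes.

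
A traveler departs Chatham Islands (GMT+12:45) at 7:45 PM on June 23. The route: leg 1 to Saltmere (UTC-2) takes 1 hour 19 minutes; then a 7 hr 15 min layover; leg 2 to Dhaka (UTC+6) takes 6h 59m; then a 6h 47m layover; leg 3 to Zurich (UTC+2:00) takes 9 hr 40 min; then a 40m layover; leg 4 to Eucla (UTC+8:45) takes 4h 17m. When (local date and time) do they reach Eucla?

Convert departure to UTC: 7:45 PM − 12:45 = 7:00 AM UTC on Jun 23.
Add 1 hour and 19 minutes leg 1 → 8:19 AM UTC.
Add 7 hours 15 minutes layover in Saltmere → 3:34 PM UTC.
Add 6 hours and 59 minutes leg 2 → 10:33 PM UTC.
Add 6 hours and 47 minutes layover in Dhaka → 5:20 AM UTC (Jun 24).
Add 9 hours 40 minutes leg 3 → 3:00 PM UTC.
Add 40 minutes layover in Zurich → 3:40 PM UTC.
Add 4 hours and 17 minutes leg 4 → 7:57 PM UTC.
Eucla is UTC+8:45, so local arrival = 7:57 PM + 8:45 = 4:42 AM on Jun 25.

4:42 AM on June 25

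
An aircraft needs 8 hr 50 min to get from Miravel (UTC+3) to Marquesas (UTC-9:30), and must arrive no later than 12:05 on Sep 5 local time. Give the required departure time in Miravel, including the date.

15:45 on Sep 5

Target arrival in UTC: 12:05 + 9:30 = 21:35 on Sep 5.
Subtract 8 hours and 50 minutes → departure 12:45 UTC on Sep 5.
Miravel is UTC+3:00: 12:45 + 3:00 = 15:45 on Sep 5.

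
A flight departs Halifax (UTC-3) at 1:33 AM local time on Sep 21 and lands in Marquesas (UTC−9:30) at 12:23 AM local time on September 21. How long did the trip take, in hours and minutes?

5 hours 20 minutes

Departure in UTC: 1:33 AM + 3:00 = 4:33 AM on Sep 21.
Arrival in UTC: 12:23 AM + 9:30 = 9:53 AM on Sep 21.
Elapsed = 9:53 AM − 4:33 AM = 5 hours 20 minutes.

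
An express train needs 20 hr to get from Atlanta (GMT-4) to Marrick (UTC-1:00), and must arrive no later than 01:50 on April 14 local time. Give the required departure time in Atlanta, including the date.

02:50 on Apr 13

Target arrival in UTC: 01:50 + 1:00 = 02:50 on Apr 14.
Subtract 20 hours → departure 06:50 UTC on Apr 13.
Atlanta is UTC−4:00: 06:50 − 4:00 = 02:50 on Apr 13.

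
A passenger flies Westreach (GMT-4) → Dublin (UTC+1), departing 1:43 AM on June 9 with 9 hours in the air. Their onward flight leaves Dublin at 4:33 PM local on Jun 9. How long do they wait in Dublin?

Convert departure to UTC: 1:43 AM + 4:00 = 5:43 AM UTC on Jun 9.
Add 9 hours flight time → 2:43 PM UTC.
Dublin is UTC+1:00, so local arrival = 2:43 PM + 1:00 = 3:43 PM on Jun 9.
Layover = 4:33 PM − 3:43 PM = 50 minutes.

50 minutes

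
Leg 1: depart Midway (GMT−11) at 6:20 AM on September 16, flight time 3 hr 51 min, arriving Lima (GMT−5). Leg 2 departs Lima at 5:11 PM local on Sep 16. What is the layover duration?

Convert departure to UTC: 6:20 AM + 11:00 = 5:20 PM UTC on Sep 16.
Add 3 hours 51 minutes flight time → 9:11 PM UTC.
Lima is UTC−5:00, so local arrival = 9:11 PM − 5:00 = 4:11 PM on Sep 16.
Layover = 5:11 PM − 4:11 PM = 1 hour.

1 hour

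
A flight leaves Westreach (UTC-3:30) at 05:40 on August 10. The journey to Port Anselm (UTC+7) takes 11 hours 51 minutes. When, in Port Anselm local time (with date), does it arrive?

Port Anselm is 10:30 ahead of Westreach.
After 11 hours 51 minutes it is 17:31 in Westreach.
Shift by the zone difference: 17:31 + 10:30 = 04:01 on Aug 11 in Port Anselm.

04:01 on Aug 11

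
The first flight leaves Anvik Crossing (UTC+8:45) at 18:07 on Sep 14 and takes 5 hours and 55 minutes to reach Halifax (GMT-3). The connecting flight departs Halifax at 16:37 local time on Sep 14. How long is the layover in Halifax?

Convert departure to UTC: 18:07 − 8:45 = 09:22 UTC on Sep 14.
Add 5 hours and 55 minutes flight time → 15:17 UTC.
Halifax is UTC−3:00, so local arrival = 15:17 − 3:00 = 12:17 on Sep 14.
Layover = 16:37 − 12:17 = 4 hours 20 minutes.

4 hours 20 minutes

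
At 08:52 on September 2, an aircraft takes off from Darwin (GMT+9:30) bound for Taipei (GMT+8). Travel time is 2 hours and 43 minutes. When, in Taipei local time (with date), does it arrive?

10:05 on September 2

Taipei is 1:30 behind Darwin.
After 2 hours 43 minutes it is 11:35 in Darwin.
Shift by the zone difference: 11:35 − 1:30 = 10:05 on Sep 2 in Taipei.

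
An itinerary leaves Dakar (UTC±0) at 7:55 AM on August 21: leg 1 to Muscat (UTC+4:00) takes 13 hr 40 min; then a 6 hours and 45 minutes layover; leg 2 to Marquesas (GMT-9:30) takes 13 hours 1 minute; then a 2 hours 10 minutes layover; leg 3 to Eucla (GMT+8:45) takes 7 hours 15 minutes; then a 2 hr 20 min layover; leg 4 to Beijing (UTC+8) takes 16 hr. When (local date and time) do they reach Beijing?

5:06 AM on August 24

Dakar is at UTC+0, so departure is already 7:55 AM UTC on Aug 21.
Add 13 hours 40 minutes leg 1 → 9:35 PM UTC.
Add 6 hours 45 minutes layover in Muscat → 4:20 AM UTC (Aug 22).
Add 13 hours 1 minute leg 2 → 5:21 PM UTC.
Add 2 hours and 10 minutes layover in Marquesas → 7:31 PM UTC.
Add 7 hours and 15 minutes leg 3 → 2:46 AM UTC (Aug 23).
Add 2 hours 20 minutes layover in Eucla → 5:06 AM UTC.
Add 16 hours leg 4 → 9:06 PM UTC.
Beijing is UTC+8:00, so local arrival = 9:06 PM + 8:00 = 5:06 AM on Aug 24.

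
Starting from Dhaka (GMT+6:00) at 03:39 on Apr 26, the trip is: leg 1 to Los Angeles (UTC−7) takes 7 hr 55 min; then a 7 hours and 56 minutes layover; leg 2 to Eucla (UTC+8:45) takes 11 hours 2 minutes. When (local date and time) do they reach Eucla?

09:17 on April 27

Convert departure to UTC: 03:39 − 6:00 = 21:39 UTC on Apr 25.
Add 7 hours and 55 minutes leg 1 → 05:34 UTC (Apr 26).
Add 7 hours 56 minutes layover in Los Angeles → 13:30 UTC.
Add 11 hours 2 minutes leg 2 → 00:32 UTC (Apr 27).
Eucla is UTC+8:45, so local arrival = 00:32 + 8:45 = 09:17 on Apr 27.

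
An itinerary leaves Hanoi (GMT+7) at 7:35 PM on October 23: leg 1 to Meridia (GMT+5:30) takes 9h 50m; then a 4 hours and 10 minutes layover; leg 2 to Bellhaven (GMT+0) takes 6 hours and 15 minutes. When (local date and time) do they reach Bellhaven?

Convert departure to UTC: 7:35 PM − 7:00 = 12:35 PM UTC on Oct 23.
Add 9 hours and 50 minutes leg 1 → 10:25 PM UTC.
Add 4 hours 10 minutes layover in Meridia → 2:35 AM UTC (Oct 24).
Add 6 hours 15 minutes leg 2 → 8:50 AM UTC.
Bellhaven is UTC+0, so local arrival is the same: 8:50 AM on Oct 24.

8:50 AM on Oct 24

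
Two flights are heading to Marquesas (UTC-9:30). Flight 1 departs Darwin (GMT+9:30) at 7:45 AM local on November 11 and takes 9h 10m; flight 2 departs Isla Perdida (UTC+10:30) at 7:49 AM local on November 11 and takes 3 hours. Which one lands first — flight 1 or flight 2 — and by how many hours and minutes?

the second, by 7 hours 6 minutes

Flight 1 in UTC: 7:45 AM − 9:30 = 10:15 PM on Nov 10.
+9 hours 10 minutes → arrive 7:25 AM UTC on Nov 11.
Flight 2 in UTC: 7:49 AM − 10:30 = 9:19 PM on Nov 10.
+3 hours → arrive 12:19 AM UTC on Nov 11.
Flight 2 lands earlier by 7 hours 6 minutes.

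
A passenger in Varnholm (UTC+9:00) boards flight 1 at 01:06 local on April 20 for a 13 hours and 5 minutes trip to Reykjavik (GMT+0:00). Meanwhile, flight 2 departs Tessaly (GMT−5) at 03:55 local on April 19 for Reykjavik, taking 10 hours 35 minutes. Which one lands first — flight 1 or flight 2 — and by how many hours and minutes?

the second, by 9 hours 41 minutes

Flight 1 in UTC: 01:06 − 9:00 = 16:06 on Apr 19.
+13 hours 5 minutes → arrive 05:11 UTC on Apr 20.
Flight 2 in UTC: 03:55 + 5:00 = 08:55 on Apr 19.
+10 hours 35 minutes → arrive 19:30 UTC on Apr 19.
Flight 2 lands earlier by 9 hours 41 minutes.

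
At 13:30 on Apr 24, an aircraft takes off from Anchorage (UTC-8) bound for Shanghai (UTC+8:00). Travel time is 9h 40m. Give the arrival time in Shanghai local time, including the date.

15:10 on April 25

Convert departure to UTC: 13:30 + 8:00 = 21:30 UTC on Apr 24.
Add 9 hours and 40 minutes travel time → 07:10 UTC (Apr 25).
Shanghai is UTC+8:00, so local arrival = 07:10 + 8:00 = 15:10 on Apr 25.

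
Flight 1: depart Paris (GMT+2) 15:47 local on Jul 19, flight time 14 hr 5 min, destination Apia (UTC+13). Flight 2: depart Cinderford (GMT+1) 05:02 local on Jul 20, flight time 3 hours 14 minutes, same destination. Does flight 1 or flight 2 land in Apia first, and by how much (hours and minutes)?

the first, by 3 hours 24 minutes

Flight 1 in UTC: 15:47 − 2:00 = 13:47 on Jul 19.
+14 hours and 5 minutes → arrive 03:52 UTC on Jul 20.
Flight 2 in UTC: 05:02 − 1:00 = 04:02 on Jul 20.
+3 hours 14 minutes → arrive 07:16 UTC on Jul 20.
Flight 1 lands earlier by 3 hours 24 minutes.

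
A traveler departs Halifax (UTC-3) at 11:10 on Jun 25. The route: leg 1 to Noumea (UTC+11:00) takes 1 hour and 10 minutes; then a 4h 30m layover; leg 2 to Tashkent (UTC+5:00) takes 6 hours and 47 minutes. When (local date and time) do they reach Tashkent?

Convert departure to UTC: 11:10 + 3:00 = 14:10 UTC on Jun 25.
Add 1 hour 10 minutes leg 1 → 15:20 UTC.
Add 4 hours 30 minutes layover in Noumea → 19:50 UTC.
Add 6 hours and 47 minutes leg 2 → 02:37 UTC (Jun 26).
Tashkent is UTC+5:00, so local arrival = 02:37 + 5:00 = 07:37 on Jun 26.

07:37 on June 26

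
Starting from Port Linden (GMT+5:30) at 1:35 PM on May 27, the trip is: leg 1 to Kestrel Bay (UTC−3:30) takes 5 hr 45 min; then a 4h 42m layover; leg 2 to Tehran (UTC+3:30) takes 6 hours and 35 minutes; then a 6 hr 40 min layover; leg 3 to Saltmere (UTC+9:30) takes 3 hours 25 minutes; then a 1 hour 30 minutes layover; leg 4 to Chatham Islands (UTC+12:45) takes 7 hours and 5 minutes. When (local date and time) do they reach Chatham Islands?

Convert departure to UTC: 1:35 PM − 5:30 = 8:05 AM UTC on May 27.
Add 5 hours and 45 minutes leg 1 → 1:50 PM UTC.
Add 4 hours 42 minutes layover in Kestrel Bay → 6:32 PM UTC.
Add 6 hours and 35 minutes leg 2 → 1:07 AM UTC (May 28).
Add 6 hours 40 minutes layover in Tehran → 7:47 AM UTC.
Add 3 hours 25 minutes leg 3 → 11:12 AM UTC.
Add 1 hour 30 minutes layover in Saltmere → 12:42 PM UTC.
Add 7 hours 5 minutes leg 4 → 7:47 PM UTC.
Chatham Islands is UTC+12:45, so local arrival = 7:47 PM + 12:45 = 8:32 AM on May 29.

8:32 AM on May 29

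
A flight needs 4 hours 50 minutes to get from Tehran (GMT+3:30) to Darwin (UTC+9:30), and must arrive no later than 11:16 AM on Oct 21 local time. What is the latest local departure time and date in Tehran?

Target arrival in UTC: 11:16 AM − 9:30 = 1:46 AM on Oct 21.
Subtract 4 hours 50 minutes → departure 8:56 PM UTC on Oct 20.
Tehran is UTC+3:30: 8:56 PM + 3:30 = 12:26 AM on Oct 21.

12:26 AM on Oct 21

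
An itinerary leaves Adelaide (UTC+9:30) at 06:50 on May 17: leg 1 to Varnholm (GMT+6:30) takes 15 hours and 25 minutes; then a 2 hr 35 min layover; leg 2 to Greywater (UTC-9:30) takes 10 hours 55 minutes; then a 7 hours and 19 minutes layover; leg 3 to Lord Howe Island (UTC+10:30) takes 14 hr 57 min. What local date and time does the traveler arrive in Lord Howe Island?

Convert departure to UTC: 06:50 − 9:30 = 21:20 UTC on May 16.
Add 15 hours 25 minutes leg 1 → 12:45 UTC (May 17).
Add 2 hours 35 minutes layover in Varnholm → 15:20 UTC.
Add 10 hours and 55 minutes leg 2 → 02:15 UTC (May 18).
Add 7 hours and 19 minutes layover in Greywater → 09:34 UTC.
Add 14 hours 57 minutes leg 3 → 00:31 UTC (May 19).
Lord Howe Island is UTC+10:30, so local arrival = 00:31 + 10:30 = 11:01 on May 19.

11:01 on May 19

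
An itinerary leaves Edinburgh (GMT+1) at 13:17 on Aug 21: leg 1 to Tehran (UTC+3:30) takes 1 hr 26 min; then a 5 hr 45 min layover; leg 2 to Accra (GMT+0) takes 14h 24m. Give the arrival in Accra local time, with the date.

09:52 on Aug 22

Convert departure to UTC: 13:17 − 1:00 = 12:17 UTC on Aug 21.
Add 1 hour and 26 minutes leg 1 → 13:43 UTC.
Add 5 hours and 45 minutes layover in Tehran → 19:28 UTC.
Add 14 hours and 24 minutes leg 2 → 09:52 UTC (Aug 22).
Accra is UTC+0, so local arrival is the same: 09:52 on Aug 22.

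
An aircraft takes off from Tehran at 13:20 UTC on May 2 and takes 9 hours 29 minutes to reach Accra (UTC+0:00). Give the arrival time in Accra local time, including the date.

22:49 on May 2

Departure is given in UTC: 13:20 on May 2.
Add 9 hours 29 minutes → 22:49 UTC.
Accra is UTC+0, so local arrival is 22:49 on May 2.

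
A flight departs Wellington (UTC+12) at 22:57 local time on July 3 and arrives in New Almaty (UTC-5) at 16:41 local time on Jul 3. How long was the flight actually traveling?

Departure in UTC: 22:57 − 12:00 = 10:57 on Jul 3.
Arrival in UTC: 16:41 + 5:00 = 21:41 on Jul 3.
Elapsed = 21:41 − 10:57 = 10 hours 44 minutes.

10 hours 44 minutes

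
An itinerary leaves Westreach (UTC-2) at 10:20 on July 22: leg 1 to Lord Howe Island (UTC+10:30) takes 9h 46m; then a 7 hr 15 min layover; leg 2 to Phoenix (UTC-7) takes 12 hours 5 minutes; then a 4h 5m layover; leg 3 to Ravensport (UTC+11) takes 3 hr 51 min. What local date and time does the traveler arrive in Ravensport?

12:22 on Jul 24

Convert departure to UTC: 10:20 + 2:00 = 12:20 UTC on Jul 22.
Add 9 hours 46 minutes leg 1 → 22:06 UTC.
Add 7 hours and 15 minutes layover in Lord Howe Island → 05:21 UTC (Jul 23).
Add 12 hours 5 minutes leg 2 → 17:26 UTC.
Add 4 hours 5 minutes layover in Phoenix → 21:31 UTC.
Add 3 hours 51 minutes leg 3 → 01:22 UTC (Jul 24).
Ravensport is UTC+11:00, so local arrival = 01:22 + 11:00 = 12:22 on Jul 24.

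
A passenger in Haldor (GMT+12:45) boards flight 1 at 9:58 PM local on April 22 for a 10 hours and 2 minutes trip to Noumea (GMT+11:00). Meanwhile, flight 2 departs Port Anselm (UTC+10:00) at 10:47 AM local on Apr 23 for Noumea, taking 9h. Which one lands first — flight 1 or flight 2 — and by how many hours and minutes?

the first, by 14 hours 32 minutes

Flight 1 in UTC: 9:58 PM − 12:45 = 9:13 AM on Apr 22.
+10 hours and 2 minutes → arrive 7:15 PM UTC on Apr 22.
Flight 2 in UTC: 10:47 AM − 10:00 = 12:47 AM on Apr 23.
+9 hours → arrive 9:47 AM UTC on Apr 23.
Flight 1 lands earlier by 14 hours 32 minutes.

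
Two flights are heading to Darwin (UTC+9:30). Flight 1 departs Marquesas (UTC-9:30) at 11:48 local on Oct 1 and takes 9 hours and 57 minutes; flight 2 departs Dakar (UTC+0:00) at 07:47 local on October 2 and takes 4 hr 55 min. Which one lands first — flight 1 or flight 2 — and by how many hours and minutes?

the first, by 5 hours 27 minutes

Flight 1 in UTC: 11:48 + 9:30 = 21:18 on Oct 1.
+9 hours 57 minutes → arrive 07:15 UTC on Oct 2.
Flight 2 departs at 07:47 UTC (Oct 2).
+4 hours and 55 minutes → arrive 12:42 UTC on Oct 2.
Flight 1 lands earlier by 5 hours 27 minutes.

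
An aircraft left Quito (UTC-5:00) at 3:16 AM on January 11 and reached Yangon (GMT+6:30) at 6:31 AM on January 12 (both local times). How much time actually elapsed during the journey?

15 hours 45 minutes

Yangon is 11:30 ahead of Quito.
Clock-face elapsed time (ignoring zones) is 27 hours 15 minutes.
Actual elapsed = 27 hours 15 minutes − 11:30 = 15 hours 45 minutes.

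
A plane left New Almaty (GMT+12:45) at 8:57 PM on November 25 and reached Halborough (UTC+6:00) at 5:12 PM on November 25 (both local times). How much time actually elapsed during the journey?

Halborough is 6:45 behind New Almaty.
Clock-face elapsed time (ignoring zones) is −3 hours 45 minutes.
Actual elapsed = −3 hours 45 minutes + 6:45 = 3 hours.

3 hours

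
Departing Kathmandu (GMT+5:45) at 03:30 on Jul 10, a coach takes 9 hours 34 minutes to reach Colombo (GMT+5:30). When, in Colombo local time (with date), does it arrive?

Convert departure to UTC: 03:30 − 5:45 = 21:45 UTC on Jul 9.
Add 9 hours 34 minutes travel time → 07:19 UTC (Jul 10).
Colombo is UTC+5:30, so local arrival = 07:19 + 5:30 = 12:49 on Jul 10.

12:49 on Jul 10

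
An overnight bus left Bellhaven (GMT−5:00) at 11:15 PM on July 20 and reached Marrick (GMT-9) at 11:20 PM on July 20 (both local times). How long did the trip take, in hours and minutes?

4 hours 5 minutes

Marrick is 4:00 behind Bellhaven.
Clock-face elapsed time (ignoring zones) is 5 minutes.
Actual elapsed = 5 minutes + 4:00 = 4 hours 5 minutes.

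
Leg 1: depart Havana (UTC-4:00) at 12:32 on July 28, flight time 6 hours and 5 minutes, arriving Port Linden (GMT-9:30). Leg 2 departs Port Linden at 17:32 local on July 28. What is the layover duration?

4 hours 25 minutes

Convert departure to UTC: 12:32 + 4:00 = 16:32 UTC on Jul 28.
Add 6 hours and 5 minutes flight time → 22:37 UTC.
Port Linden is UTC−9:30, so local arrival = 22:37 − 9:30 = 13:07 on Jul 28.
Layover = 17:32 − 13:07 = 4 hours 25 minutes.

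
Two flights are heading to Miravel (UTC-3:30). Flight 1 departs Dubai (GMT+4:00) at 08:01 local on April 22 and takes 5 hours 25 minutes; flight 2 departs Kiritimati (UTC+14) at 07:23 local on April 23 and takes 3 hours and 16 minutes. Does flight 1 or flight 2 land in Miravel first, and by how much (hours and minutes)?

the first, by 11 hours 13 minutes

Flight 1 in UTC: 08:01 − 4:00 = 04:01 on Apr 22.
+5 hours and 25 minutes → arrive 09:26 UTC on Apr 22.
Flight 2 in UTC: 07:23 − 14:00 = 17:23 on Apr 22.
+3 hours and 16 minutes → arrive 20:39 UTC on Apr 22.
Flight 1 lands earlier by 11 hours 13 minutes.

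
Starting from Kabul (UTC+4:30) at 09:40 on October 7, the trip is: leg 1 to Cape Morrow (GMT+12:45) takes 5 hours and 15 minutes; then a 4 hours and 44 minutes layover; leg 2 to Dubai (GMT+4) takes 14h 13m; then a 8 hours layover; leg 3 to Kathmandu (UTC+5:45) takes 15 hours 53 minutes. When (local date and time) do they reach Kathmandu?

Convert departure to UTC: 09:40 − 4:30 = 05:10 UTC on Oct 7.
Add 5 hours 15 minutes leg 1 → 10:25 UTC.
Add 4 hours and 44 minutes layover in Cape Morrow → 15:09 UTC.
Add 14 hours and 13 minutes leg 2 → 05:22 UTC (Oct 8).
Add 8 hours layover in Dubai → 13:22 UTC.
Add 15 hours and 53 minutes leg 3 → 05:15 UTC (Oct 9).
Kathmandu is UTC+5:45, so local arrival = 05:15 + 5:45 = 11:00 on Oct 9.

11:00 on Oct 9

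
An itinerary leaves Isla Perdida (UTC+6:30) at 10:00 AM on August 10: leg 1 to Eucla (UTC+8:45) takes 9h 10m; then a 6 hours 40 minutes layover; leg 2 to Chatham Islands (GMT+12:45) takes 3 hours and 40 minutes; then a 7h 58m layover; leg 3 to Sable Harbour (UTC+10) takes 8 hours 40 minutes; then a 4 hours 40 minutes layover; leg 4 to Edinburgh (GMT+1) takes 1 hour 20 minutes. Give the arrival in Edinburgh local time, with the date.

10:38 PM on Aug 11

Convert departure to UTC: 10:00 AM − 6:30 = 3:30 AM UTC on Aug 10.
Add 9 hours 10 minutes leg 1 → 12:40 PM UTC.
Add 6 hours and 40 minutes layover in Eucla → 7:20 PM UTC.
Add 3 hours 40 minutes leg 2 → 11:00 PM UTC.
Add 7 hours and 58 minutes layover in Chatham Islands → 6:58 AM UTC (Aug 11).
Add 8 hours and 40 minutes leg 3 → 3:38 PM UTC.
Add 4 hours 40 minutes layover in Sable Harbour → 8:18 PM UTC.
Add 1 hour and 20 minutes leg 4 → 9:38 PM UTC.
Edinburgh is UTC+1:00, so local arrival = 9:38 PM + 1:00 = 10:38 PM on Aug 11.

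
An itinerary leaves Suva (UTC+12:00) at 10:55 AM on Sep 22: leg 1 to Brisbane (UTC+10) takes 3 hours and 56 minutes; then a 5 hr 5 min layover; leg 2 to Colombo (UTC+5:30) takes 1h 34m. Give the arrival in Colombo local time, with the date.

3:00 PM on September 22

Convert departure to UTC: 10:55 AM − 12:00 = 10:55 PM UTC on Sep 21.
Add 3 hours 56 minutes leg 1 → 2:51 AM UTC (Sep 22).
Add 5 hours 5 minutes layover in Brisbane → 7:56 AM UTC.
Add 1 hour 34 minutes leg 2 → 9:30 AM UTC.
Colombo is UTC+5:30, so local arrival = 9:30 AM + 5:30 = 3:00 PM on Sep 22.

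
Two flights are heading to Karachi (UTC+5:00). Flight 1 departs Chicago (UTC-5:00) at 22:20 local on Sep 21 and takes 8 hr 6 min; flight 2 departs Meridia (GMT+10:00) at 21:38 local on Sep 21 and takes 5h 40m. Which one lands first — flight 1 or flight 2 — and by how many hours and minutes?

Flight 1 in UTC: 22:20 + 5:00 = 03:20 on Sep 22.
+8 hours and 6 minutes → arrive 11:26 UTC on Sep 22.
Flight 2 in UTC: 21:38 − 10:00 = 11:38 on Sep 21.
+5 hours 40 minutes → arrive 17:18 UTC on Sep 21.
Flight 2 lands earlier by 18 hours 8 minutes.

the second, by 18 hours 8 minutes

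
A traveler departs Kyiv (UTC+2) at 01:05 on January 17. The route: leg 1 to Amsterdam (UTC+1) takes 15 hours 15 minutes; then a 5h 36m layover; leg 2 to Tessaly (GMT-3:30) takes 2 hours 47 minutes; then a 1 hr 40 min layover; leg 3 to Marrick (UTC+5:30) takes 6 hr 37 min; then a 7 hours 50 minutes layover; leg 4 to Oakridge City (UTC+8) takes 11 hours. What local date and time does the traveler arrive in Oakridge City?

09:50 on January 19

Convert departure to UTC: 01:05 − 2:00 = 23:05 UTC on Jan 16.
Add 15 hours 15 minutes leg 1 → 14:20 UTC (Jan 17).
Add 5 hours and 36 minutes layover in Amsterdam → 19:56 UTC.
Add 2 hours 47 minutes leg 2 → 22:43 UTC.
Add 1 hour and 40 minutes layover in Tessaly → 00:23 UTC (Jan 18).
Add 6 hours and 37 minutes leg 3 → 07:00 UTC.
Add 7 hours 50 minutes layover in Marrick → 14:50 UTC.
Add 11 hours leg 4 → 01:50 UTC (Jan 19).
Oakridge City is UTC+8:00, so local arrival = 01:50 + 8:00 = 09:50 on Jan 19.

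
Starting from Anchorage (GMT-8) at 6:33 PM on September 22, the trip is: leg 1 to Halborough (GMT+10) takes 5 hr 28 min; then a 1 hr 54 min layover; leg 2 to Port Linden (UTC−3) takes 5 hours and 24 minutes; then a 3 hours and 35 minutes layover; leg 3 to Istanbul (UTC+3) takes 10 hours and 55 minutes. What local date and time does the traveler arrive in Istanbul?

8:49 AM on Sep 24

Convert departure to UTC: 6:33 PM + 8:00 = 2:33 AM UTC on Sep 23.
Add 5 hours and 28 minutes leg 1 → 8:01 AM UTC.
Add 1 hour 54 minutes layover in Halborough → 9:55 AM UTC.
Add 5 hours 24 minutes leg 2 → 3:19 PM UTC.
Add 3 hours and 35 minutes layover in Port Linden → 6:54 PM UTC.
Add 10 hours 55 minutes leg 3 → 5:49 AM UTC (Sep 24).
Istanbul is UTC+3:00, so local arrival = 5:49 AM + 3:00 = 8:49 AM on Sep 24.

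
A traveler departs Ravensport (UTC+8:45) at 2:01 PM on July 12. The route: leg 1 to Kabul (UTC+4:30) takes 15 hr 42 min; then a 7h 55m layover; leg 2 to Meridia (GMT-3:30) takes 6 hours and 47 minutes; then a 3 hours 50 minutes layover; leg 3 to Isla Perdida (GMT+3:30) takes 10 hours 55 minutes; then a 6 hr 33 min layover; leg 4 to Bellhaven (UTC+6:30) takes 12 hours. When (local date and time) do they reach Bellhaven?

Convert departure to UTC: 2:01 PM − 8:45 = 5:16 AM UTC on Jul 12.
Add 15 hours and 42 minutes leg 1 → 8:58 PM UTC.
Add 7 hours and 55 minutes layover in Kabul → 4:53 AM UTC (Jul 13).
Add 6 hours and 47 minutes leg 2 → 11:40 AM UTC.
Add 3 hours 50 minutes layover in Meridia → 3:30 PM UTC.
Add 10 hours 55 minutes leg 3 → 2:25 AM UTC (Jul 14).
Add 6 hours and 33 minutes layover in Isla Perdida → 8:58 AM UTC.
Add 12 hours leg 4 → 8:58 PM UTC.
Bellhaven is UTC+6:30, so local arrival = 8:58 PM + 6:30 = 3:28 AM on Jul 15.

3:28 AM on Jul 15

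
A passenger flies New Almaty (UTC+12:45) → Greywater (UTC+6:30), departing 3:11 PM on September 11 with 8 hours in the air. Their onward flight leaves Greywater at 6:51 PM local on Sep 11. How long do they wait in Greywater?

Convert departure to UTC: 3:11 PM − 12:45 = 2:26 AM UTC on Sep 11.
Add 8 hours flight time → 10:26 AM UTC.
Greywater is UTC+6:30, so local arrival = 10:26 AM + 6:30 = 4:56 PM on Sep 11.
Layover = 6:51 PM − 4:56 PM = 1 hour 55 minutes.

1 hour 55 minutes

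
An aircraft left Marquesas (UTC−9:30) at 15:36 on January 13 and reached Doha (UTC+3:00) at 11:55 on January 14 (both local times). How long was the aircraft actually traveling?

Doha is 12:30 ahead of Marquesas.
Clock-face elapsed time (ignoring zones) is 20 hours 19 minutes.
Actual elapsed = 20 hours 19 minutes − 12:30 = 7 hours 49 minutes.

7 hours 49 minutes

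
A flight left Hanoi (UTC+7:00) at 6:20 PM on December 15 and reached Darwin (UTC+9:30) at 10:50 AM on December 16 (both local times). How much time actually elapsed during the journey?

14 hours

Departure in UTC: 6:20 PM − 7:00 = 11:20 AM on Dec 15.
Arrival in UTC: 10:50 AM − 9:30 = 1:20 AM on Dec 16.
Elapsed = 1:20 AM − 11:20 AM (+1 day) = 14 hours.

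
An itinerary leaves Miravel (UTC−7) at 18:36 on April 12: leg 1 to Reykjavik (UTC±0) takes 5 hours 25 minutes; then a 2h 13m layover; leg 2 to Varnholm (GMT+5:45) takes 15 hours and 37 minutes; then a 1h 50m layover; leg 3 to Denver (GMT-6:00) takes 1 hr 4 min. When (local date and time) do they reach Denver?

Convert departure to UTC: 18:36 + 7:00 = 01:36 UTC on Apr 13.
Add 5 hours and 25 minutes leg 1 → 07:01 UTC.
Add 2 hours and 13 minutes layover in Reykjavik → 09:14 UTC.
Add 15 hours and 37 minutes leg 2 → 00:51 UTC (Apr 14).
Add 1 hour 50 minutes layover in Varnholm → 02:41 UTC.
Add 1 hour and 4 minutes leg 3 → 03:45 UTC.
Denver is UTC−6:00, so local arrival = 03:45 − 6:00 = 21:45 on Apr 13.

21:45 on April 13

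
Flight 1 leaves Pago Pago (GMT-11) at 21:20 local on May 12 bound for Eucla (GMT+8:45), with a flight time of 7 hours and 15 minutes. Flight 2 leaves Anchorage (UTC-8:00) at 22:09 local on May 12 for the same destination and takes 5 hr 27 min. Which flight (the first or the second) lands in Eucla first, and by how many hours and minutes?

Flight 1 in UTC: 21:20 + 11:00 = 08:20 on May 13.
+7 hours 15 minutes → arrive 15:35 UTC on May 13.
Flight 2 in UTC: 22:09 + 8:00 = 06:09 on May 13.
+5 hours 27 minutes → arrive 11:36 UTC on May 13.
Flight 2 lands earlier by 3 hours 59 minutes.

the second, by 3 hours 59 minutes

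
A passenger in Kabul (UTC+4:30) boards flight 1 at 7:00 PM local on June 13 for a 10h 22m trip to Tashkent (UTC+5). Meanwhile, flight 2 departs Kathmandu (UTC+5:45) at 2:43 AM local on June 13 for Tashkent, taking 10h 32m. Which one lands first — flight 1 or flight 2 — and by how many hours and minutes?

the second, by 17 hours 22 minutes

Flight 1 in UTC: 7:00 PM − 4:30 = 2:30 PM on Jun 13.
+10 hours 22 minutes → arrive 12:52 AM UTC on Jun 14.
Flight 2 in UTC: 2:43 AM − 5:45 = 8:58 PM on Jun 12.
+10 hours and 32 minutes → arrive 7:30 AM UTC on Jun 13.
Flight 2 lands earlier by 17 hours 22 minutes.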